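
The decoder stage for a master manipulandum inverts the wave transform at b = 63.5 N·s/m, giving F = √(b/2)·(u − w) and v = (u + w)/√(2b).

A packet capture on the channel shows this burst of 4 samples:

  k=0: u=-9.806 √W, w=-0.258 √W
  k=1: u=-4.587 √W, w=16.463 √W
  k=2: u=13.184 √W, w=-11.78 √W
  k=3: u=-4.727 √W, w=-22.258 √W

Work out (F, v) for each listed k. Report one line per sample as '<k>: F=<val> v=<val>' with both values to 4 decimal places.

0: F=-53.8002 v=-0.8930
1: F=-118.6107 v=1.0538
2: F=140.6650 v=0.1246
3: F=98.7822 v=-2.3945

k=0: u−w=-9.5480, u+w=-10.0640; √(b/2)=5.6347, √(2b)=11.2694; F=5.6347×(-9.548)=-53.8002, v=-10.0640/11.2694=-0.8930
k=1: u−w=-21.0500, u+w=11.8760; √(b/2)=5.6347, √(2b)=11.2694; F=5.6347×(-21.05)=-118.6107, v=11.8760/11.2694=1.0538
k=2: u−w=24.9640, u+w=1.4040; √(b/2)=5.6347, √(2b)=11.2694; F=5.6347×24.964=140.6650, v=1.4040/11.2694=0.1246
k=3: u−w=17.5310, u+w=-26.9850; √(b/2)=5.6347, √(2b)=11.2694; F=5.6347×17.531=98.7822, v=-26.9850/11.2694=-2.3945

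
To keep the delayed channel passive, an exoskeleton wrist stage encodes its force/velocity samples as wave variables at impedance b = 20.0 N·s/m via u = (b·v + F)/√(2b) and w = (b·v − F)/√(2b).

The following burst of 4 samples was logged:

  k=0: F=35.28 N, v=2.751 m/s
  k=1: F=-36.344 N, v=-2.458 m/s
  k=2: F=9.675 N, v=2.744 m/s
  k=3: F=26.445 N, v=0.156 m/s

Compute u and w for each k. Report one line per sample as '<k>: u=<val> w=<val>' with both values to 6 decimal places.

0: u=14.277684 w=3.121168
1: u=-13.519369 w=-2.026388
2: u=10.207042 w=7.147538
3: u=4.674637 w=-3.688006

k=0: b·v=20.0×2.751=55.020000; √(2b)=6.324555; u=(55.020000+35.28)/6.324555=14.277684, w=(55.020000−35.28)/6.324555=3.121168
k=1: b·v=20.0×(-2.458)=-49.160000; √(2b)=6.324555; u=(-49.160000+(-36.344))/6.324555=-13.519369, w=(-49.160000−(-36.344))/6.324555=-2.026388
k=2: b·v=20.0×2.744=54.880000; √(2b)=6.324555; u=(54.880000+9.675)/6.324555=10.207042, w=(54.880000−9.675)/6.324555=7.147538
k=3: b·v=20.0×0.156=3.120000; √(2b)=6.324555; u=(3.120000+26.445)/6.324555=4.674637, w=(3.120000−26.445)/6.324555=-3.688006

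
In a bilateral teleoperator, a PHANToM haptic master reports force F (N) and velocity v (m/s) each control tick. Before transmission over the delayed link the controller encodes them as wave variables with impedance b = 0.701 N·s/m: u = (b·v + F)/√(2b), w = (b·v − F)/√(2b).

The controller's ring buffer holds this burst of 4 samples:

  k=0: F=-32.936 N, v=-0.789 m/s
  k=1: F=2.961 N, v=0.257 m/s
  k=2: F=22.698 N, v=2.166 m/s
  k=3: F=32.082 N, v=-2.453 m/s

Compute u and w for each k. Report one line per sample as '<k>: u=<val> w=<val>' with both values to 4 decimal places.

0: u=-28.2833 w=27.3490
1: u=2.6529 w=-2.3486
2: u=20.4520 w=-17.8873
3: u=25.6426 w=-28.5471

k=0: b·v=0.701×(-0.789)=-0.5531; √(2b)=1.1841; u=(-0.5531+(-32.936))/1.1841=-28.2833, w=(-0.5531−(-32.936))/1.1841=27.3490
k=1: b·v=0.701×0.257=0.1802; √(2b)=1.1841; u=(0.1802+2.961)/1.1841=2.6529, w=(0.1802−2.961)/1.1841=-2.3486
k=2: b·v=0.701×2.166=1.5184; √(2b)=1.1841; u=(1.5184+22.698)/1.1841=20.4520, w=(1.5184−22.698)/1.1841=-17.8873
k=3: b·v=0.701×(-2.453)=-1.7196; √(2b)=1.1841; u=(-1.7196+32.082)/1.1841=25.6426, w=(-1.7196−32.082)/1.1841=-28.5471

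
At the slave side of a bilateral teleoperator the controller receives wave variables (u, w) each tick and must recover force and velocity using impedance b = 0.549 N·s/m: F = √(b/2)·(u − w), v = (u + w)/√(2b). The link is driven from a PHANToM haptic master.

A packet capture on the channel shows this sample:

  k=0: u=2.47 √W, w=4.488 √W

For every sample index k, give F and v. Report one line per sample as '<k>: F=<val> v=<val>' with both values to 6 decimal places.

k=0: u−w=-2.018000, u+w=6.958000; √(b/2)=0.523927, √(2b)=1.047855; F=0.523927×(-2.018)=-1.057286, v=6.958000/1.047855=6.640232

0: F=-1.057286 v=6.640232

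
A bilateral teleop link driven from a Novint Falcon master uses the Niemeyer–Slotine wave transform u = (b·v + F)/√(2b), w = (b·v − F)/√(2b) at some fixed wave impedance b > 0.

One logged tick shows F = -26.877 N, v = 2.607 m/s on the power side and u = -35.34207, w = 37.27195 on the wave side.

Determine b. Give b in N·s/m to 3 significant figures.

b = 0.274 N·s/m

u + w = 1.92988;  u + w = √(2b)·v, so √(2b) = 1.92988/2.607 = 0.74027.
b = (√(2b))²/2 = 0.54800/2 = 0.27400.
(Check via u − w = 2F/√(2b): u − w = -72.61402, 2F/√(2b) = -72.61419.)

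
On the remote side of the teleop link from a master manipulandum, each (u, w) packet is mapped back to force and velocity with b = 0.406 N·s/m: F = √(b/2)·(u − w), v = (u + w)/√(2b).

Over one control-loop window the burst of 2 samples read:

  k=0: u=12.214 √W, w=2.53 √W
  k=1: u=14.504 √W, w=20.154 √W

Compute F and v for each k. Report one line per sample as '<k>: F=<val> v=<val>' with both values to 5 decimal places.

0: F=4.36318 v=16.36203
1: F=-2.54564 v=38.46143

k=0: u−w=9.68400, u+w=14.74400; √(b/2)=0.45056, √(2b)=0.90111; F=0.45056×9.684=4.36318, v=14.74400/0.90111=16.36203
k=1: u−w=-5.65000, u+w=34.65800; √(b/2)=0.45056, √(2b)=0.90111; F=0.45056×(-5.65)=-2.54564, v=34.65800/0.90111=38.46143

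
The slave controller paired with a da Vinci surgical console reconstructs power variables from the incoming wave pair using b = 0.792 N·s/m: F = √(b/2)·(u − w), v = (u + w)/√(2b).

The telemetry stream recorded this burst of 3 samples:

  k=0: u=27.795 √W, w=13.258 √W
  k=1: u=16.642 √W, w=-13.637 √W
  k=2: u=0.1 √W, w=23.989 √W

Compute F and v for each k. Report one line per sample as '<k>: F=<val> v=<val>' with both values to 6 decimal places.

k=0: u−w=14.537000, u+w=41.053000; √(b/2)=0.629285, √(2b)=1.258571; F=0.629285×14.537=9.147921, v=41.053000/1.258571=32.618750
k=1: u−w=30.279000, u+w=3.005000; √(b/2)=0.629285, √(2b)=1.258571; F=0.629285×30.279=19.054130, v=3.005000/1.258571=2.387629
k=2: u−w=-23.889000, u+w=24.089000; √(b/2)=0.629285, √(2b)=1.258571; F=0.629285×(-23.889)=-15.032997, v=24.089000/1.258571=19.139967

0: F=9.147921 v=32.618750
1: F=19.054130 v=2.387629
2: F=-15.032997 v=19.139967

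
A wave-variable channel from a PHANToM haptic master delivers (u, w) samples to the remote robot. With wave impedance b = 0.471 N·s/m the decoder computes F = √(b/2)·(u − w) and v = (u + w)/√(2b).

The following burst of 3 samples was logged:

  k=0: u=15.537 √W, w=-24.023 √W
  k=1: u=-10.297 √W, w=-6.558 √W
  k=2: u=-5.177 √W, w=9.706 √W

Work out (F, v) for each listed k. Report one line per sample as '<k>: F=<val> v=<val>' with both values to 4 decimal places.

k=0: u−w=39.5600, u+w=-8.4860; √(b/2)=0.4853, √(2b)=0.9706; F=0.4853×39.56=19.1978, v=-8.4860/0.9706=-8.7433
k=1: u−w=-3.7390, u+w=-16.8550; √(b/2)=0.4853, √(2b)=0.9706; F=0.4853×(-3.739)=-1.8145, v=-16.8550/0.9706=-17.3661
k=2: u−w=-14.8830, u+w=4.5290; √(b/2)=0.4853, √(2b)=0.9706; F=0.4853×(-14.883)=-7.2225, v=4.5290/0.9706=4.6663

0: F=19.1978 v=-8.7433
1: F=-1.8145 v=-17.3661
2: F=-7.2225 v=4.6663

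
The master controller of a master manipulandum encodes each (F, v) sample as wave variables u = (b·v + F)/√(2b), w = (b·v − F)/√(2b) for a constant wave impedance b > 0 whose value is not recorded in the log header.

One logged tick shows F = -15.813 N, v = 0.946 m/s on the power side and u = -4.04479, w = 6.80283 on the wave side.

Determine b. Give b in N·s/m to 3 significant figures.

b = 4.25 N·s/m

u + w = 2.7580;  u + w = √(2b)·v, so √(2b) = 2.7580/0.946 = 2.9155.
b = (√(2b))²/2 = 8.5000/2 = 4.2500.
(Check via u − w = 2F/√(2b): u − w = -10.8476, 2F/√(2b) = -10.8476.)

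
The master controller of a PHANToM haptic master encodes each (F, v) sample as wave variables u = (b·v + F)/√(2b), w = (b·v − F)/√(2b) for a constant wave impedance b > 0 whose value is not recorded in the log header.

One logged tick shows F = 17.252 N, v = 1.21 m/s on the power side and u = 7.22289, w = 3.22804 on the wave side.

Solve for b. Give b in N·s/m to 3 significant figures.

b = 37.3 N·s/m

u + w = 10.4509;  u + w = √(2b)·v, so √(2b) = 10.4509/1.21 = 8.6371.
b = (√(2b))²/2 = 74.6001/2 = 37.3000.
(Check via u − w = 2F/√(2b): u − w = 3.9948, 2F/√(2b) = 3.9948.)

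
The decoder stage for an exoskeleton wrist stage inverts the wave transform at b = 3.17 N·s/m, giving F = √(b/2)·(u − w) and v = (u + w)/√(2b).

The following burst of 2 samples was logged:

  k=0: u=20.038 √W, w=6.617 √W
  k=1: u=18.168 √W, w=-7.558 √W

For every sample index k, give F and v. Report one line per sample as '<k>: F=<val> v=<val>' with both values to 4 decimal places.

0: F=16.8966 v=10.5861
1: F=32.3882 v=4.2138

k=0: u−w=13.4210, u+w=26.6550; √(b/2)=1.2590, √(2b)=2.5179; F=1.2590×13.421=16.8966, v=26.6550/2.5179=10.5861
k=1: u−w=25.7260, u+w=10.6100; √(b/2)=1.2590, √(2b)=2.5179; F=1.2590×25.726=32.3882, v=10.6100/2.5179=4.2138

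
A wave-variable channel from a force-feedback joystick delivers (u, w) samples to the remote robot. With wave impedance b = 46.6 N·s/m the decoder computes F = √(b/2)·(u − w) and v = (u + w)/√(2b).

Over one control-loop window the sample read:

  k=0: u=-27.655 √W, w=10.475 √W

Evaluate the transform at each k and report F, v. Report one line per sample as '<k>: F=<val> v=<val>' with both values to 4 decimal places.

k=0: u−w=-38.1300, u+w=-17.1800; √(b/2)=4.8270, √(2b)=9.6540; F=4.8270×(-38.13)=-184.0538, v=-17.1800/9.6540=-1.7796

0: F=-184.0538 v=-1.7796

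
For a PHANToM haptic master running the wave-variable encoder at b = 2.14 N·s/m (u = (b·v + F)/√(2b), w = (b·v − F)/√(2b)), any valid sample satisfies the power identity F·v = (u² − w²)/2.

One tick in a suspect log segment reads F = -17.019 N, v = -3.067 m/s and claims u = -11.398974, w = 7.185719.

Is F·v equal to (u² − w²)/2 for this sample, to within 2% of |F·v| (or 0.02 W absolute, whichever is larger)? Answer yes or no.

F·v = (-17.019)×(-3.067) = 52.197273 W.
(u² − w²)/2 = (129.936608 − 51.634558)/2 = 39.151025 W.
|Δ| = 13.046248;  2% of max(1, |F·v|) = 1.043945.

no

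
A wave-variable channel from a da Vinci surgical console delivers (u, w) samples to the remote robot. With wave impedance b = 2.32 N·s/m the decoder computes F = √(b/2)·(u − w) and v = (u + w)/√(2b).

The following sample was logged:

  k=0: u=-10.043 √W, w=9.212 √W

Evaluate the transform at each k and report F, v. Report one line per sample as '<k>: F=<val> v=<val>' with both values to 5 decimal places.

0: F=-20.73827 v=-0.38578

k=0: u−w=-19.25500, u+w=-0.83100; √(b/2)=1.07703, √(2b)=2.15407; F=1.07703×(-19.255)=-20.73827, v=-0.83100/2.15407=-0.38578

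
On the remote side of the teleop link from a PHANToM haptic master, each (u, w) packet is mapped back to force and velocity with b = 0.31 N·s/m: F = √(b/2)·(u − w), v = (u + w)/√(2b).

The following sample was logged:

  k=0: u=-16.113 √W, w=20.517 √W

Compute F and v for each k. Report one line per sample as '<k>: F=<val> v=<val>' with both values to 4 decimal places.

0: F=-14.4212 v=5.5931

k=0: u−w=-36.6300, u+w=4.4040; √(b/2)=0.3937, √(2b)=0.7874; F=0.3937×(-36.63)=-14.4212, v=4.4040/0.7874=5.5931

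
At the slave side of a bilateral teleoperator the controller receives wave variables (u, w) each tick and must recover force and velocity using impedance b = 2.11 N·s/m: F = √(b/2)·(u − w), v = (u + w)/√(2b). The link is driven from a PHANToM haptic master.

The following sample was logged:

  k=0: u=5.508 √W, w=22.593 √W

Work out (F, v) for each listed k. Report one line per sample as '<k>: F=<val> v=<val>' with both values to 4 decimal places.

k=0: u−w=-17.0850, u+w=28.1010; √(b/2)=1.0271, √(2b)=2.0543; F=1.0271×(-17.085)=-17.5485, v=28.1010/2.0543=13.6794

0: F=-17.5485 v=13.6794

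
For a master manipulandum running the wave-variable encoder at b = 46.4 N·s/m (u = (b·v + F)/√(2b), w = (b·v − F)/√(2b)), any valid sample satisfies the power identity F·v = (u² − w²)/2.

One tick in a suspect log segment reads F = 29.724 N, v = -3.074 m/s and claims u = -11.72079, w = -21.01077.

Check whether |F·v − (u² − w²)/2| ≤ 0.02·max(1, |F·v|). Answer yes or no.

no

F·v = 29.724×(-3.074) = -91.3716 W.
(u² − w²)/2 = (137.3769 − 441.4525)/2 = -152.0378 W.
|Δ| = 60.6662;  2% of max(1, |F·v|) = 1.8274.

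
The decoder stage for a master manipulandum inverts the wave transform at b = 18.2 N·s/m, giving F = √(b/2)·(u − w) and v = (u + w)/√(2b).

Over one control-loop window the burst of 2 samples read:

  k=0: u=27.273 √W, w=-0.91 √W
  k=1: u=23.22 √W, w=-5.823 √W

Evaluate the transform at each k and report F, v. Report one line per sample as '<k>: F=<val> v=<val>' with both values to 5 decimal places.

k=0: u−w=28.18300, u+w=26.36300; √(b/2)=3.01662, √(2b)=6.03324; F=3.01662×28.183=85.01742, v=26.36300/6.03324=4.36962
k=1: u−w=29.04300, u+w=17.39700; √(b/2)=3.01662, √(2b)=6.03324; F=3.01662×29.043=87.61171, v=17.39700/6.03324=2.88352

0: F=85.01742 v=4.36962
1: F=87.61171 v=2.88352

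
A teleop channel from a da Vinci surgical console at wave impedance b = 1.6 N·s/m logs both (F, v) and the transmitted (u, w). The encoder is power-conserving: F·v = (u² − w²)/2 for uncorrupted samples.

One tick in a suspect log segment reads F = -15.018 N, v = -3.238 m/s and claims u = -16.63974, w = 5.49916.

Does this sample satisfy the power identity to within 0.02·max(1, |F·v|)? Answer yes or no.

no

F·v = (-15.018)×(-3.238) = 48.62828 W.
(u² − w²)/2 = (276.88095 − 30.24076)/2 = 123.32009 W.
|Δ| = 74.69181;  2% of max(1, |F·v|) = 0.97257.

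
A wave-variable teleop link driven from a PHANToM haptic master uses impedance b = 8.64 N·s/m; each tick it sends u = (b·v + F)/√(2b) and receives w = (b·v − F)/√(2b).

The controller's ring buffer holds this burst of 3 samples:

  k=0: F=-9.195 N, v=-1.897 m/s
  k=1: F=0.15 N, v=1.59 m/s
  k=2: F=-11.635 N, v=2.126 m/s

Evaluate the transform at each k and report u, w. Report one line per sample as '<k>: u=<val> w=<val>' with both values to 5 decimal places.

0: u=-6.15481 w=-1.73087
1: u=3.34084 w=3.26867
2: u=1.61986 w=7.21775

k=0: b·v=8.64×(-1.897)=-16.39008; √(2b)=4.15692; u=(-16.39008+(-9.195))/4.15692=-6.15481, w=(-16.39008−(-9.195))/4.15692=-1.73087
k=1: b·v=8.64×1.59=13.73760; √(2b)=4.15692; u=(13.73760+0.15)/4.15692=3.34084, w=(13.73760−0.15)/4.15692=3.26867
k=2: b·v=8.64×2.126=18.36864; √(2b)=4.15692; u=(18.36864+(-11.635))/4.15692=1.61986, w=(18.36864−(-11.635))/4.15692=7.21775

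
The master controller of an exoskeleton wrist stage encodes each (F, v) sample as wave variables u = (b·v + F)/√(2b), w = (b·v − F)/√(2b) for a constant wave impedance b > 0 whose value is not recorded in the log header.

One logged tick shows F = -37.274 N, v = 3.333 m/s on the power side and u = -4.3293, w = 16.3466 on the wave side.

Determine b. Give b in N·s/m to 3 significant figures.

u + w = 12.0173;  u + w = √(2b)·v, so √(2b) = 12.0173/3.333 = 3.6056.
b = (√(2b))²/2 = 13.0000/2 = 6.5000.
(Check via u − w = 2F/√(2b): u − w = -20.6759, 2F/√(2b) = -20.6759.)

b = 6.5 N·s/m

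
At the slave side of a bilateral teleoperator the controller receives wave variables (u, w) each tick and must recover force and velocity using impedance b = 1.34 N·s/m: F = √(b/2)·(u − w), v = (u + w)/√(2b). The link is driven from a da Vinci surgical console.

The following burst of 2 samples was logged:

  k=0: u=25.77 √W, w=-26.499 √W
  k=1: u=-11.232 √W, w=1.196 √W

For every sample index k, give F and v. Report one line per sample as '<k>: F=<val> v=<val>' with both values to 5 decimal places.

0: F=42.78402 v=-0.44531
1: F=-10.17276 v=-6.13046

k=0: u−w=52.26900, u+w=-0.72900; √(b/2)=0.81854, √(2b)=1.63707; F=0.81854×52.269=42.78402, v=-0.72900/1.63707=-0.44531
k=1: u−w=-12.42800, u+w=-10.03600; √(b/2)=0.81854, √(2b)=1.63707; F=0.81854×(-12.428)=-10.17276, v=-10.03600/1.63707=-6.13046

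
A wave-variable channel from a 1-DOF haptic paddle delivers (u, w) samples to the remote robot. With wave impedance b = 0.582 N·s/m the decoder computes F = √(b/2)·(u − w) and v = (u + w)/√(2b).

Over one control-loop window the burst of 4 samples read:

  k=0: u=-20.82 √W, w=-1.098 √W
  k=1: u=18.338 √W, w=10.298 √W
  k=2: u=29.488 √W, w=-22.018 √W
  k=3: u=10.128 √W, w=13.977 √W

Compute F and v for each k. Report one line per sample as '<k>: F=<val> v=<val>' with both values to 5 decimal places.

k=0: u−w=-19.72200, u+w=-21.91800; √(b/2)=0.53944, √(2b)=1.07889; F=0.53944×(-19.722)=-10.63892, v=-21.91800/1.07889=-20.31536
k=1: u−w=8.04000, u+w=28.63600; √(b/2)=0.53944, √(2b)=1.07889; F=0.53944×8.04=4.33713, v=28.63600/1.07889=26.54214
k=2: u−w=51.50600, u+w=7.47000; √(b/2)=0.53944, √(2b)=1.07889; F=0.53944×51.506=27.78461, v=7.47000/1.07889=6.92379
k=3: u−w=-3.84900, u+w=24.10500; √(b/2)=0.53944, √(2b)=1.07889; F=0.53944×(-3.849)=-2.07632, v=24.10500/1.07889=22.34244

0: F=-10.63892 v=-20.31536
1: F=4.33713 v=26.54214
2: F=27.78461 v=6.92379
3: F=-2.07632 v=22.34244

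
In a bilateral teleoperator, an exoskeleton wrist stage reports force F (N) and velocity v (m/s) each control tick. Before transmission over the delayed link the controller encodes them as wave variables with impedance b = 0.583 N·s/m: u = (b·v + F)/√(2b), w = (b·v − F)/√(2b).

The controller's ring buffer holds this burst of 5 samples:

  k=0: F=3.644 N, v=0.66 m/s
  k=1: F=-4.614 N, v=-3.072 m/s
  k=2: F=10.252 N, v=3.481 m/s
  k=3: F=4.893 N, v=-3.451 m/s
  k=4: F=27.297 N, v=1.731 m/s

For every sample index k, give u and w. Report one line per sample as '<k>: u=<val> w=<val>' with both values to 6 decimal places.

k=0: b·v=0.583×0.66=0.384780; √(2b)=1.079815; u=(0.384780+3.644)/1.079815=3.730992, w=(0.384780−3.644)/1.079815=-3.018314
k=1: b·v=0.583×(-3.072)=-1.790976; √(2b)=1.079815; u=(-1.790976+(-4.614))/1.079815=-5.931550, w=(-1.790976−(-4.614))/1.079815=2.614359
k=2: b·v=0.583×3.481=2.029423; √(2b)=1.079815; u=(2.029423+10.252)/1.079815=11.373638, w=(2.029423−10.252)/1.079815=-7.614803
k=3: b·v=0.583×(-3.451)=-2.011933; √(2b)=1.079815; u=(-2.011933+4.893)/1.079815=2.668112, w=(-2.011933−4.893)/1.079815=-6.394553
k=4: b·v=0.583×1.731=1.009173; √(2b)=1.079815; u=(1.009173+27.297)/1.079815=26.213915, w=(1.009173−27.297)/1.079815=-24.344755

0: u=3.730992 w=-3.018314
1: u=-5.931550 w=2.614359
2: u=11.373638 w=-7.614803
3: u=2.668112 w=-6.394553
4: u=26.213915 w=-24.344755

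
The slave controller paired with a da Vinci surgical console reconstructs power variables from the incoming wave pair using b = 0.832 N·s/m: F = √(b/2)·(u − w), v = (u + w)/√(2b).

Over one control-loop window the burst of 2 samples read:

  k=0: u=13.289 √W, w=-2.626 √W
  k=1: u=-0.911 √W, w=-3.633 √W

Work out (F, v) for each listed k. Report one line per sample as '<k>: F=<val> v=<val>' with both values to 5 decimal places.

k=0: u−w=15.91500, u+w=10.66300; √(b/2)=0.64498, √(2b)=1.28996; F=0.64498×15.915=10.26487, v=10.66300/1.28996=8.26614
k=1: u−w=2.72200, u+w=-4.54400; √(b/2)=0.64498, √(2b)=1.28996; F=0.64498×2.722=1.75564, v=-4.54400/1.28996=-3.52259

0: F=10.26487 v=8.26614
1: F=1.75564 v=-3.52259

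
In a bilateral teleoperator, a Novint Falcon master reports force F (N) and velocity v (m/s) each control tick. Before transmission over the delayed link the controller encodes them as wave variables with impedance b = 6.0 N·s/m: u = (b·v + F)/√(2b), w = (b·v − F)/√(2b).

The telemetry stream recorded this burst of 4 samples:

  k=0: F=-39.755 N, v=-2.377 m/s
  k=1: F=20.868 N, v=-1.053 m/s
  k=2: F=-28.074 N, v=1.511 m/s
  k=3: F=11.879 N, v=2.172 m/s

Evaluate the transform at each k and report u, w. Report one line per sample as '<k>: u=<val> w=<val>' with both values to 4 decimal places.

k=0: b·v=6.0×(-2.377)=-14.2620; √(2b)=3.4641; u=(-14.2620+(-39.755))/3.4641=-15.5934, w=(-14.2620−(-39.755))/3.4641=7.3592
k=1: b·v=6.0×(-1.053)=-6.3180; √(2b)=3.4641; u=(-6.3180+20.868)/3.4641=4.2002, w=(-6.3180−20.868)/3.4641=-7.8479
k=2: b·v=6.0×1.511=9.0660; √(2b)=3.4641; u=(9.0660+(-28.074))/3.4641=-5.4871, w=(9.0660−(-28.074))/3.4641=10.7214
k=3: b·v=6.0×2.172=13.0320; √(2b)=3.4641; u=(13.0320+11.879)/3.4641=7.1912, w=(13.0320−11.879)/3.4641=0.3328

0: u=-15.5934 w=7.3592
1: u=4.2002 w=-7.8479
2: u=-5.4871 w=10.7214
3: u=7.1912 w=0.3328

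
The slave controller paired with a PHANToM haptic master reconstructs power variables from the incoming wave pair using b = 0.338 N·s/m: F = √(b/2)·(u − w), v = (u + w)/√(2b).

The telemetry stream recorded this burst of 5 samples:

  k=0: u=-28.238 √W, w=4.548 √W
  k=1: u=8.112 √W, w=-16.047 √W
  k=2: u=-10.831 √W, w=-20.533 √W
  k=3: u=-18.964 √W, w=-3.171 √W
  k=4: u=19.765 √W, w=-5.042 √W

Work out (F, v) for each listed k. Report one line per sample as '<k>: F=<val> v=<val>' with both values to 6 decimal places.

k=0: u−w=-32.786000, u+w=-23.690000; √(b/2)=0.411096, √(2b)=0.822192; F=0.411096×(-32.786)=-13.478197, v=-23.690000/0.822192=-28.813215
k=1: u−w=24.159000, u+w=-7.935000; √(b/2)=0.411096, √(2b)=0.822192; F=0.411096×24.159=9.931671, v=-7.935000/0.822192=-9.651028
k=2: u−w=9.702000, u+w=-31.364000; √(b/2)=0.411096, √(2b)=0.822192; F=0.411096×9.702=3.988454, v=-31.364000/0.822192=-38.146799
k=3: u−w=-15.793000, u+w=-22.135000; √(b/2)=0.411096, √(2b)=0.822192; F=0.411096×(-15.793)=-6.492441, v=-22.135000/0.822192=-26.921929
k=4: u−w=24.807000, u+w=14.723000; √(b/2)=0.411096, √(2b)=0.822192; F=0.411096×24.807=10.198061, v=14.723000/0.822192=17.907005

0: F=-13.478197 v=-28.813215
1: F=9.931671 v=-9.651028
2: F=3.988454 v=-38.146799
3: F=-6.492441 v=-26.921929
4: F=10.198061 v=17.907005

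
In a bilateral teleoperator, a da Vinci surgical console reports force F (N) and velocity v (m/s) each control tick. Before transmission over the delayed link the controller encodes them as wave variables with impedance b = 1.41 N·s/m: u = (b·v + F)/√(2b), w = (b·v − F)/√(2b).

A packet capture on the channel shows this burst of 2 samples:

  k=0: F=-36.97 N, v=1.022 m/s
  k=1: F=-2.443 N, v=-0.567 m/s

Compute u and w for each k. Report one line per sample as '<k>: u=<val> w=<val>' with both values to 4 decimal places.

k=0: b·v=1.41×1.022=1.4410; √(2b)=1.6793; u=(1.4410+(-36.97))/1.6793=-21.1572, w=(1.4410−(-36.97))/1.6793=22.8734
k=1: b·v=1.41×(-0.567)=-0.7995; √(2b)=1.6793; u=(-0.7995+(-2.443))/1.6793=-1.9309, w=(-0.7995−(-2.443))/1.6793=0.9787

0: u=-21.1572 w=22.8734
1: u=-1.9309 w=0.9787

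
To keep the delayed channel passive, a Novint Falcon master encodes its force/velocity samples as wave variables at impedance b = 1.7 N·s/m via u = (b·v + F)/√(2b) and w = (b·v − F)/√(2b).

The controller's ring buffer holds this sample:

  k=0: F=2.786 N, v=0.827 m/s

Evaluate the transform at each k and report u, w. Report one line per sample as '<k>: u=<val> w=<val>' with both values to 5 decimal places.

k=0: b·v=1.7×0.827=1.40590; √(2b)=1.84391; u=(1.40590+2.786)/1.84391=2.27338, w=(1.40590−2.786)/1.84391=-0.74846

0: u=2.27338 w=-0.74846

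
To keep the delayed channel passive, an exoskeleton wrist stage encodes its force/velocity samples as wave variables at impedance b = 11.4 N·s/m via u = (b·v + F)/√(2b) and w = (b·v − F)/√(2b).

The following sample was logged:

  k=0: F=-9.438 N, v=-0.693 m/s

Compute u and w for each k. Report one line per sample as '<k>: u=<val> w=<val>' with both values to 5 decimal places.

0: u=-3.63109 w=0.32206

k=0: b·v=11.4×(-0.693)=-7.90020; √(2b)=4.77493; u=(-7.90020+(-9.438))/4.77493=-3.63109, w=(-7.90020−(-9.438))/4.77493=0.32206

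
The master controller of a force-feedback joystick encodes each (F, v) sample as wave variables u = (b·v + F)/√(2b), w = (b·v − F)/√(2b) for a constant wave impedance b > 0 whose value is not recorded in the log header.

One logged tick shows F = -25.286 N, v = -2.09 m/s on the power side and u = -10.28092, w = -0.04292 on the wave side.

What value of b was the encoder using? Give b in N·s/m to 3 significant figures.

b = 12.2 N·s/m

u + w = -10.32384;  u + w = √(2b)·v, so √(2b) = -10.32384/(-2.09) = 4.93964.
b = (√(2b))²/2 = 24.40001/2 = 12.20000.
(Check via u − w = 2F/√(2b): u − w = -10.23800, 2F/√(2b) = -10.23800.)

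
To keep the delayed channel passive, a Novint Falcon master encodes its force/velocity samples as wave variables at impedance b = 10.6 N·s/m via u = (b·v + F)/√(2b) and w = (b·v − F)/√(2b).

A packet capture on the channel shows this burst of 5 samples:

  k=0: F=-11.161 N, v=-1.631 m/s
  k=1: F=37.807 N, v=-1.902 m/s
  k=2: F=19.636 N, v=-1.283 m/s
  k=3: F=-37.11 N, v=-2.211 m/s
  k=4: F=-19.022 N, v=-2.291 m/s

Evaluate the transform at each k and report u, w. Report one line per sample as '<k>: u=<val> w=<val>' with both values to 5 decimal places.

0: u=-6.17886 w=-1.33083
1: u=3.83242 w=-12.58989
2: u=1.31098 w=-7.21835
3: u=-13.14988 w=2.96967
4: u=-9.40559 w=-1.14296

k=0: b·v=10.6×(-1.631)=-17.28860; √(2b)=4.60435; u=(-17.28860+(-11.161))/4.60435=-6.17886, w=(-17.28860−(-11.161))/4.60435=-1.33083
k=1: b·v=10.6×(-1.902)=-20.16120; √(2b)=4.60435; u=(-20.16120+37.807)/4.60435=3.83242, w=(-20.16120−37.807)/4.60435=-12.58989
k=2: b·v=10.6×(-1.283)=-13.59980; √(2b)=4.60435; u=(-13.59980+19.636)/4.60435=1.31098, w=(-13.59980−19.636)/4.60435=-7.21835
k=3: b·v=10.6×(-2.211)=-23.43660; √(2b)=4.60435; u=(-23.43660+(-37.11))/4.60435=-13.14988, w=(-23.43660−(-37.11))/4.60435=2.96967
k=4: b·v=10.6×(-2.291)=-24.28460; √(2b)=4.60435; u=(-24.28460+(-19.022))/4.60435=-9.40559, w=(-24.28460−(-19.022))/4.60435=-1.14296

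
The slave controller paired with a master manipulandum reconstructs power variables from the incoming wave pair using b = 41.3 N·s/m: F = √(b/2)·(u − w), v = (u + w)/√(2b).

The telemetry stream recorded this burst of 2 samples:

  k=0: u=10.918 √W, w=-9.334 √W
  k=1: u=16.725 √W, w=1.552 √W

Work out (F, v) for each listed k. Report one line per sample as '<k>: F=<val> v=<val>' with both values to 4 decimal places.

k=0: u−w=20.2520, u+w=1.5840; √(b/2)=4.5442, √(2b)=9.0885; F=4.5442×20.252=92.0297, v=1.5840/9.0885=0.1743
k=1: u−w=15.1730, u+w=18.2770; √(b/2)=4.5442, √(2b)=9.0885; F=4.5442×15.173=68.9496, v=18.2770/9.0885=2.0110

0: F=92.0297 v=0.1743
1: F=68.9496 v=2.0110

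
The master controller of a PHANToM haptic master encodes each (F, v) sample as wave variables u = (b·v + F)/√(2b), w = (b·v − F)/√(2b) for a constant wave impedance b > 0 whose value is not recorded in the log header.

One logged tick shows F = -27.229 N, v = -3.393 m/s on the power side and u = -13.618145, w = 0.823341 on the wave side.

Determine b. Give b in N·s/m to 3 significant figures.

u + w = -12.794804;  u + w = √(2b)·v, so √(2b) = -12.794804/(-3.393) = 3.770941.
b = (√(2b))²/2 = 14.219999/2 = 7.109999.
(Check via u − w = 2F/√(2b): u − w = -14.441486, 2F/√(2b) = -14.441487.)

b = 7.11 N·s/m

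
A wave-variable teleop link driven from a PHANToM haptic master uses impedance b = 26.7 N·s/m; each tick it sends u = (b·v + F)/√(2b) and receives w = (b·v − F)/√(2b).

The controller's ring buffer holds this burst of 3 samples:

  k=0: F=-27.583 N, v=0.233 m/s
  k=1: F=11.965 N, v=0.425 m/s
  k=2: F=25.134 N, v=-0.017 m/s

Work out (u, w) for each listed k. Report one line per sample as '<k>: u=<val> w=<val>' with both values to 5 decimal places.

0: u=-2.92327 w=4.62593
1: u=3.19020 w=-0.08450
2: u=3.37735 w=-3.50158

k=0: b·v=26.7×0.233=6.22110; √(2b)=7.30753; u=(6.22110+(-27.583))/7.30753=-2.92327, w=(6.22110−(-27.583))/7.30753=4.62593
k=1: b·v=26.7×0.425=11.34750; √(2b)=7.30753; u=(11.34750+11.965)/7.30753=3.19020, w=(11.34750−11.965)/7.30753=-0.08450
k=2: b·v=26.7×(-0.017)=-0.45390; √(2b)=7.30753; u=(-0.45390+25.134)/7.30753=3.37735, w=(-0.45390−25.134)/7.30753=-3.50158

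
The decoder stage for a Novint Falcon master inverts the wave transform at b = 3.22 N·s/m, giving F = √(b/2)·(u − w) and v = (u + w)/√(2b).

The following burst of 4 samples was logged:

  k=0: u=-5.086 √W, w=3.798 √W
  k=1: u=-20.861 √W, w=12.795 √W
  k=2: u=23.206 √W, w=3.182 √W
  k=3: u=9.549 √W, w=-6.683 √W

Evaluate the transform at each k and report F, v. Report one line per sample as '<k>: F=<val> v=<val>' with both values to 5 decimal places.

0: F=-11.27253 v=-0.50754
1: F=-42.70468 v=-3.17845
2: F=25.40761 v=10.39833
3: F=20.59610 v=1.12936

k=0: u−w=-8.88400, u+w=-1.28800; √(b/2)=1.26886, √(2b)=2.53772; F=1.26886×(-8.884)=-11.27253, v=-1.28800/2.53772=-0.50754
k=1: u−w=-33.65600, u+w=-8.06600; √(b/2)=1.26886, √(2b)=2.53772; F=1.26886×(-33.656)=-42.70468, v=-8.06600/2.53772=-3.17845
k=2: u−w=20.02400, u+w=26.38800; √(b/2)=1.26886, √(2b)=2.53772; F=1.26886×20.024=25.40761, v=26.38800/2.53772=10.39833
k=3: u−w=16.23200, u+w=2.86600; √(b/2)=1.26886, √(2b)=2.53772; F=1.26886×16.232=20.59610, v=2.86600/2.53772=1.12936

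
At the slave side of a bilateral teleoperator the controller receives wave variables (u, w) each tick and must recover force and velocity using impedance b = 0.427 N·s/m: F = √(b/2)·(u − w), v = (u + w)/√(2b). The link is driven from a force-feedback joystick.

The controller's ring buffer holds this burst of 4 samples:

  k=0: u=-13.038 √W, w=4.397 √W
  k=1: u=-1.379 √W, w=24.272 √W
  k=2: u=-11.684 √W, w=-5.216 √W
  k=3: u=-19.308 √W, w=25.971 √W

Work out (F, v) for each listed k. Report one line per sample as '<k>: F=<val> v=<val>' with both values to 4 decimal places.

k=0: u−w=-17.4350, u+w=-8.6410; √(b/2)=0.4621, √(2b)=0.9241; F=0.4621×(-17.435)=-8.0560, v=-8.6410/0.9241=-9.3505
k=1: u−w=-25.6510, u+w=22.8930; √(b/2)=0.4621, √(2b)=0.9241; F=0.4621×(-25.651)=-11.8523, v=22.8930/0.9241=24.7727
k=2: u−w=-6.4680, u+w=-16.9000; √(b/2)=0.4621, √(2b)=0.9241; F=0.4621×(-6.468)=-2.9886, v=-16.9000/0.9241=-18.2876
k=3: u−w=-45.2790, u+w=6.6630; √(b/2)=0.4621, √(2b)=0.9241; F=0.4621×(-45.279)=-20.9216, v=6.6630/0.9241=7.2101

0: F=-8.0560 v=-9.3505
1: F=-11.8523 v=24.7727
2: F=-2.9886 v=-18.2876
3: F=-20.9216 v=7.2101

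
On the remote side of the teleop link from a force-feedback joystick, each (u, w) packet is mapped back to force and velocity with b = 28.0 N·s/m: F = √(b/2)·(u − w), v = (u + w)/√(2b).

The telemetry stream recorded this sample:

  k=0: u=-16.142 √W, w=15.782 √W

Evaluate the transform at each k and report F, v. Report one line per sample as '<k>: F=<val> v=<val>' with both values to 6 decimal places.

k=0: u−w=-31.924000, u+w=-0.360000; √(b/2)=3.741657, √(2b)=7.483315; F=3.741657×(-31.924)=-119.448670, v=-0.360000/7.483315=-0.048107

0: F=-119.448670 v=-0.048107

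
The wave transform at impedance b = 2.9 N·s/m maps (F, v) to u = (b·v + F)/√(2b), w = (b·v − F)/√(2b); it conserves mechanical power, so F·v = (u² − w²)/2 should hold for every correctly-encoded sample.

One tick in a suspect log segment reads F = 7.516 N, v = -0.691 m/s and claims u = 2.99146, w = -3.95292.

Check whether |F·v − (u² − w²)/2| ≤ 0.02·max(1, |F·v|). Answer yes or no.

no

F·v = 7.516×(-0.691) = -5.1936 W.
(u² − w²)/2 = (8.9488 − 15.6256)/2 = -3.3384 W.
|Δ| = 1.8552;  2% of max(1, |F·v|) = 0.1039.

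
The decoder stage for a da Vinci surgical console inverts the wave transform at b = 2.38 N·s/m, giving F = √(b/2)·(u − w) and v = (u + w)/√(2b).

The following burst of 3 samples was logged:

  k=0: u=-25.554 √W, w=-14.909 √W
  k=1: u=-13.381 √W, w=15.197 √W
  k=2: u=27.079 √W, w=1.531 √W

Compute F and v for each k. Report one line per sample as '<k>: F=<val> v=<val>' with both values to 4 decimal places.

0: F=-11.6123 v=-18.5462
1: F=-31.1749 v=0.8324
2: F=27.8696 v=13.1134

k=0: u−w=-10.6450, u+w=-40.4630; √(b/2)=1.0909, √(2b)=2.1817; F=1.0909×(-10.645)=-11.6123, v=-40.4630/2.1817=-18.5462
k=1: u−w=-28.5780, u+w=1.8160; √(b/2)=1.0909, √(2b)=2.1817; F=1.0909×(-28.578)=-31.1749, v=1.8160/2.1817=0.8324
k=2: u−w=25.5480, u+w=28.6100; √(b/2)=1.0909, √(2b)=2.1817; F=1.0909×25.548=27.8696, v=28.6100/2.1817=13.1134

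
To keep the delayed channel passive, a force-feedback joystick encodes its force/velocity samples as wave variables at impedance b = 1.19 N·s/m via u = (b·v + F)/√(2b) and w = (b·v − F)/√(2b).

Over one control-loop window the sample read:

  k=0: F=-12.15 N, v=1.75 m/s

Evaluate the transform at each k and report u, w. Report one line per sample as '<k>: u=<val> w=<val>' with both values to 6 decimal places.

k=0: b·v=1.19×1.75=2.082500; √(2b)=1.542725; u=(2.082500+(-12.15))/1.542725=-6.525791, w=(2.082500−(-12.15))/1.542725=9.225559

0: u=-6.525791 w=9.225559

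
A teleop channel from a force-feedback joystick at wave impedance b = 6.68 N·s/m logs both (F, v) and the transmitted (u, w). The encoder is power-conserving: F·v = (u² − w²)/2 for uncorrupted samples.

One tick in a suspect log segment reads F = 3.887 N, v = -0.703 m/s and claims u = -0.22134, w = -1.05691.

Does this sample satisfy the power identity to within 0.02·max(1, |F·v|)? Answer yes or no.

F·v = 3.887×(-0.703) = -2.7326 W.
(u² − w²)/2 = (0.0490 − 1.1171)/2 = -0.5340 W.
|Δ| = 2.1985;  2% of max(1, |F·v|) = 0.0547.

no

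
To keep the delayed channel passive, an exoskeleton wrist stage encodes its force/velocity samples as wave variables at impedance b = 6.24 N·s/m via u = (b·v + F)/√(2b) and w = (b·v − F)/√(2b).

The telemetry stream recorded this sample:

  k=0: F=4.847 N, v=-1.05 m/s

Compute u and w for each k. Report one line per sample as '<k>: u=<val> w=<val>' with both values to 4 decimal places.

0: u=-0.4826 w=-3.2267

k=0: b·v=6.24×(-1.05)=-6.5520; √(2b)=3.5327; u=(-6.5520+4.847)/3.5327=-0.4826, w=(-6.5520−4.847)/3.5327=-3.2267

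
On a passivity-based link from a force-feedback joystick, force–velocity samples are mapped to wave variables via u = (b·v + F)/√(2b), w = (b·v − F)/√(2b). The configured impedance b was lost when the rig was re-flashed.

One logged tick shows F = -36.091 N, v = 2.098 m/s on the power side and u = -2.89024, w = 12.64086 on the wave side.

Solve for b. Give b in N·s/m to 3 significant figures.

u + w = 9.7506;  u + w = √(2b)·v, so √(2b) = 9.7506/2.098 = 4.6476.
b = (√(2b))²/2 = 21.6000/2 = 10.8000.
(Check via u − w = 2F/√(2b): u − w = -15.5311, 2F/√(2b) = -15.5311.)

b = 10.8 N·s/m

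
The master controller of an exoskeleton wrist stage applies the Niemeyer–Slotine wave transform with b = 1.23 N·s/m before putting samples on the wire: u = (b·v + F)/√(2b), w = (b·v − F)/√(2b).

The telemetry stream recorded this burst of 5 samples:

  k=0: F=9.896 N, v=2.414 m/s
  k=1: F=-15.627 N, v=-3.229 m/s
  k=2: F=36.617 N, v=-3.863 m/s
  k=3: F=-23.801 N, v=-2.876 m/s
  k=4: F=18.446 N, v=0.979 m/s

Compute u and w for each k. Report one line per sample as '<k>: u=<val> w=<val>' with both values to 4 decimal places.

k=0: b·v=1.23×2.414=2.9692; √(2b)=1.5684; u=(2.9692+9.896)/1.5684=8.2026, w=(2.9692−9.896)/1.5684=-4.4164
k=1: b·v=1.23×(-3.229)=-3.9717; √(2b)=1.5684; u=(-3.9717+(-15.627))/1.5684=-12.4957, w=(-3.9717−(-15.627))/1.5684=7.4312
k=2: b·v=1.23×(-3.863)=-4.7515; √(2b)=1.5684; u=(-4.7515+36.617)/1.5684=20.3167, w=(-4.7515−36.617)/1.5684=-26.3756
k=3: b·v=1.23×(-2.876)=-3.5375; √(2b)=1.5684; u=(-3.5375+(-23.801))/1.5684=-17.4304, w=(-3.5375−(-23.801))/1.5684=12.9195
k=4: b·v=1.23×0.979=1.2042; √(2b)=1.5684; u=(1.2042+18.446)/1.5684=12.5285, w=(1.2042−18.446)/1.5684=-10.9930

0: u=8.2026 w=-4.4164
1: u=-12.4957 w=7.4312
2: u=20.3167 w=-26.3756
3: u=-17.4304 w=12.9195
4: u=12.5285 w=-10.9930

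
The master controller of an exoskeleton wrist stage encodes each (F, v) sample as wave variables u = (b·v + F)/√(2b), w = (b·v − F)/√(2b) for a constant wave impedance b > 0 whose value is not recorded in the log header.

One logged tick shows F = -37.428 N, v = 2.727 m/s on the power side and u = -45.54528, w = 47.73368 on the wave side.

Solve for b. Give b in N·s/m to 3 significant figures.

b = 0.322 N·s/m

u + w = 2.1884;  u + w = √(2b)·v, so √(2b) = 2.1884/2.727 = 0.8025.
b = (√(2b))²/2 = 0.6440/2 = 0.3220.
(Check via u − w = 2F/√(2b): u − w = -93.2790, 2F/√(2b) = -93.2793.)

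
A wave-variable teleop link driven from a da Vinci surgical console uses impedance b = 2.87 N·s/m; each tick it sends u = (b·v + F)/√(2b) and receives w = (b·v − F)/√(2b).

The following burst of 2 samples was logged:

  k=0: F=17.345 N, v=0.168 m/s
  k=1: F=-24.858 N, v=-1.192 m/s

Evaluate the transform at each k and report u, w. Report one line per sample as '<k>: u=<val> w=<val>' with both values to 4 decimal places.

k=0: b·v=2.87×0.168=0.4822; √(2b)=2.3958; u=(0.4822+17.345)/2.3958=7.4409, w=(0.4822−17.345)/2.3958=-7.0384
k=1: b·v=2.87×(-1.192)=-3.4210; √(2b)=2.3958; u=(-3.4210+(-24.858))/2.3958=-11.8034, w=(-3.4210−(-24.858))/2.3958=8.9476

0: u=7.4409 w=-7.0384
1: u=-11.8034 w=8.9476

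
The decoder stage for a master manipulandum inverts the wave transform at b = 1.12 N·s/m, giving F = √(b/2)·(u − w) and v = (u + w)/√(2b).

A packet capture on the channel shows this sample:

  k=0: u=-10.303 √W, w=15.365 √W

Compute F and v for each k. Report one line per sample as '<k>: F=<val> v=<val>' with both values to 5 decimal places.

k=0: u−w=-25.66800, u+w=5.06200; √(b/2)=0.74833, √(2b)=1.49666; F=0.74833×(-25.668)=-19.20817, v=5.06200/1.49666=3.38219

0: F=-19.20817 v=3.38219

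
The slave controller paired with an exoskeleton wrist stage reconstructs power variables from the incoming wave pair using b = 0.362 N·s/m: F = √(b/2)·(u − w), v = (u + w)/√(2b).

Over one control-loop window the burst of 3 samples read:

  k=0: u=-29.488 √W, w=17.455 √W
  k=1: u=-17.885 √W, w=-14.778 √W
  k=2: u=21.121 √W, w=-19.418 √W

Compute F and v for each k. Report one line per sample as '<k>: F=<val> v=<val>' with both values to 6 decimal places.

0: F=-19.971474 v=-14.141798
1: F=-1.321845 v=-38.387231
2: F=17.246951 v=2.001453

k=0: u−w=-46.943000, u+w=-12.033000; √(b/2)=0.425441, √(2b)=0.850882; F=0.425441×(-46.943)=-19.971474, v=-12.033000/0.850882=-14.141798
k=1: u−w=-3.107000, u+w=-32.663000; √(b/2)=0.425441, √(2b)=0.850882; F=0.425441×(-3.107)=-1.321845, v=-32.663000/0.850882=-38.387231
k=2: u−w=40.539000, u+w=1.703000; √(b/2)=0.425441, √(2b)=0.850882; F=0.425441×40.539=17.246951, v=1.703000/0.850882=2.001453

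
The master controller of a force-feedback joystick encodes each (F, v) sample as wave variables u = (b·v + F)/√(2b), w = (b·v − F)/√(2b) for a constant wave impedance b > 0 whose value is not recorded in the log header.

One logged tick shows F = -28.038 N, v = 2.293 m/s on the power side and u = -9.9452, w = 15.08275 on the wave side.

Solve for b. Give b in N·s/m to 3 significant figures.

u + w = 5.13755;  u + w = √(2b)·v, so √(2b) = 5.13755/2.293 = 2.24054.
b = (√(2b))²/2 = 5.02000/2 = 2.51000.
(Check via u − w = 2F/√(2b): u − w = -25.02795, 2F/√(2b) = -25.02794.)

b = 2.51 N·s/m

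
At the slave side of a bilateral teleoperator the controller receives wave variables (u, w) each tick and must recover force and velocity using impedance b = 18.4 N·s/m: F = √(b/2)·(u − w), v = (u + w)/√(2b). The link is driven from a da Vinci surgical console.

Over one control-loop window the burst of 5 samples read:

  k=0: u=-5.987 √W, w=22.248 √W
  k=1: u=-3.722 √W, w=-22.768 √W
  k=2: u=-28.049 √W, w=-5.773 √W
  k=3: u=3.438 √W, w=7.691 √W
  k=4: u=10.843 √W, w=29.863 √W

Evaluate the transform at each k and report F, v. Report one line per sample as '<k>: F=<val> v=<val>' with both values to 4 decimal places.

0: F=-85.6410 v=2.6805
1: F=57.7694 v=-4.3667
2: F=-67.5665 v=-5.5754
3: F=-12.9000 v=1.8346
4: F=-57.6905 v=6.7102

k=0: u−w=-28.2350, u+w=16.2610; √(b/2)=3.0332, √(2b)=6.0663; F=3.0332×(-28.235)=-85.6410, v=16.2610/6.0663=2.6805
k=1: u−w=19.0460, u+w=-26.4900; √(b/2)=3.0332, √(2b)=6.0663; F=3.0332×19.046=57.7694, v=-26.4900/6.0663=-4.3667
k=2: u−w=-22.2760, u+w=-33.8220; √(b/2)=3.0332, √(2b)=6.0663; F=3.0332×(-22.276)=-67.5665, v=-33.8220/6.0663=-5.5754
k=3: u−w=-4.2530, u+w=11.1290; √(b/2)=3.0332, √(2b)=6.0663; F=3.0332×(-4.253)=-12.9000, v=11.1290/6.0663=1.8346
k=4: u−w=-19.0200, u+w=40.7060; √(b/2)=3.0332, √(2b)=6.0663; F=3.0332×(-19.02)=-57.6905, v=40.7060/6.0663=6.7102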